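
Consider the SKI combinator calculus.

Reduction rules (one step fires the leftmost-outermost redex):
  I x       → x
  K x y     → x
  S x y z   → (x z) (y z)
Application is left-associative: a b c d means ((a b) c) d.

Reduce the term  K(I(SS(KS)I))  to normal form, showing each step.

Answer: normal form = K(SIS)  (in 3 steps)

Derivation:
  start: K(I(SS(KS)I))
  step 1: K(SS(KS)I)
  step 2: K(SI(KSI))
  step 3: K(SIS)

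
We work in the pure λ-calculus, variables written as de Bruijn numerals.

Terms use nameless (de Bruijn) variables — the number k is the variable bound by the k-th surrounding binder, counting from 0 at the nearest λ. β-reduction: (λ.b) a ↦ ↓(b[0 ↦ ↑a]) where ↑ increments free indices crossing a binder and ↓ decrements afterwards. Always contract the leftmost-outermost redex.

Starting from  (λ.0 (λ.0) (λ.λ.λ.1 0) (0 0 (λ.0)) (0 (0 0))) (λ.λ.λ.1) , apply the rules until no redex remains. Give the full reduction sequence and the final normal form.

  start: (λ.0 (λ.0) (λ.λ.λ.1 0) (0 0 (λ.0)) (0 (0 0))) (λ.λ.λ.1)
  →1  (λ.λ.λ.1) (λ.0) (λ.λ.λ.1 0) ((λ.λ.λ.1) (λ.λ.λ.1) (λ.0)) ((λ.λ.λ.1) ((λ.λ.λ.1) (λ.λ.λ.1)))
  →2  (λ.λ.1) (λ.λ.λ.1 0) ((λ.λ.λ.1) (λ.λ.λ.1) (λ.0)) ((λ.λ.λ.1) ((λ.λ.λ.1) (λ.λ.λ.1)))
  →3  (λ.λ.λ.λ.1 0) ((λ.λ.λ.1) (λ.λ.λ.1) (λ.0)) ((λ.λ.λ.1) ((λ.λ.λ.1) (λ.λ.λ.1)))
  →4  (λ.λ.λ.1 0) ((λ.λ.λ.1) ((λ.λ.λ.1) (λ.λ.λ.1)))
  →5  λ.λ.1 0

Answer: normal form = λ.λ.1 0  (in 5 steps)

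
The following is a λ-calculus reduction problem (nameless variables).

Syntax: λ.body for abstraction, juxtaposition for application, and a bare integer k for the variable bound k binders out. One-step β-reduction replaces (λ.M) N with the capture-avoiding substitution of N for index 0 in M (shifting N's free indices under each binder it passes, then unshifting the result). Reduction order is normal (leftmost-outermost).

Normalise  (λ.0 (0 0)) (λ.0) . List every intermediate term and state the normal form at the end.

  start: (λ.0 (0 0)) (λ.0)
  [1] (λ.0) ((λ.0) (λ.0))
  [2] (λ.0) (λ.0)
  [3] λ.0

Answer: normal form = λ.0  (in 3 steps)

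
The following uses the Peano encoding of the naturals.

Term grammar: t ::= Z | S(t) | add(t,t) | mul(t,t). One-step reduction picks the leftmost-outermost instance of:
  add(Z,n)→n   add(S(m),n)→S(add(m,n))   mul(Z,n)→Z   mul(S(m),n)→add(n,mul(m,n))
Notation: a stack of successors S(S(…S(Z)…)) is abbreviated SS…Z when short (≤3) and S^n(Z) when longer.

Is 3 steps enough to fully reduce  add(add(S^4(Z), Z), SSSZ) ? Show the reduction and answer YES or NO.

  start: add(add(S^4(Z), Z), SSSZ)
  →1  add(S(add(SSSZ, Z)), SSSZ)
  →2  S(add(add(SSSZ, Z), SSSZ))
  →3  S(add(S(add(SSZ, Z)), SSSZ))

Answer: NO — after 3 steps the term is S(add(S(add(SSZ, Z)), SSSZ)), not yet normal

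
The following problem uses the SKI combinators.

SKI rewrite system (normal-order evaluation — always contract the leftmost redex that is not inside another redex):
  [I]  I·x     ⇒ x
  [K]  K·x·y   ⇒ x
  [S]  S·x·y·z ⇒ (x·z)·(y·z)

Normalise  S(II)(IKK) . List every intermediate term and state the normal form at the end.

  start: S(II)(IKK)
  [1] SI(IKK)
  [2] SI(KK)

Answer: normal form = SI(KK)  (in 2 steps)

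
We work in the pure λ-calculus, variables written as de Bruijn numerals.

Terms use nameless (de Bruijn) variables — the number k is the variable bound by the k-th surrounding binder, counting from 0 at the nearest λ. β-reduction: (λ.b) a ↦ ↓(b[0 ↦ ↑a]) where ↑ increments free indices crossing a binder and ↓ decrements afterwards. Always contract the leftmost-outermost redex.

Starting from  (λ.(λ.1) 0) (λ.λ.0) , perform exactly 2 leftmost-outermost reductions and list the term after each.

Answer: after 2 steps: λ.λ.0

Derivation:
  start: (λ.(λ.1) 0) (λ.λ.0)
  [1] (λ.λ.λ.0) (λ.λ.0)
  [2] λ.λ.0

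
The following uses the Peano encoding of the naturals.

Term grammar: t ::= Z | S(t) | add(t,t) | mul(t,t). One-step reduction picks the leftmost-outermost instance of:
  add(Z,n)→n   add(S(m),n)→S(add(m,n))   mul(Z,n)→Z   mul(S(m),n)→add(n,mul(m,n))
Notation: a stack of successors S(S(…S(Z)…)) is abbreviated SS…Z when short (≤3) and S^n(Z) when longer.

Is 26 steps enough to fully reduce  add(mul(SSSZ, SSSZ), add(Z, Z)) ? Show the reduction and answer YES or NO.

  start: add(mul(SSSZ, SSSZ), add(Z, Z))
  step 1: add(add(SSSZ, mul(SSZ, SSSZ)), add(Z, Z))
  step 2: add(S(add(SSZ, mul(SSZ, SSSZ))), add(Z, Z))
  step 3: S(add(add(SSZ, mul(SSZ, SSSZ)), add(Z, Z)))
  step 4: S(add(S(add(SZ, mul(SSZ, SSSZ))), add(Z, Z)))
  step 5: S(S(add(add(SZ, mul(SSZ, SSSZ)), add(Z, Z))))
  step 6: S(S(add(S(add(Z, mul(SSZ, SSSZ))), add(Z, Z))))
  step 7: S(S(S(add(add(Z, mul(SSZ, SSSZ)), add(Z, Z)))))
  step 8: S(S(S(add(mul(SSZ, SSSZ), add(Z, Z)))))
  step 9: S(S(S(add(add(SSSZ, mul(SZ, SSSZ)), add(Z, Z)))))
  step 10: S(S(S(add(S(add(SSZ, mul(SZ, SSSZ))), add(Z, Z)))))
  step 11: S(S(S(S(add(add(SSZ, mul(SZ, SSSZ)), add(Z, Z))))))
  step 12: S(S(S(S(add(S(add(SZ, mul(SZ, SSSZ))), add(Z, Z))))))
  step 13: S(S(S(S(S(add(add(SZ, mul(SZ, SSSZ)), add(Z, Z)))))))
  step 14: S(S(S(S(S(add(S(add(Z, mul(SZ, SSSZ))), add(Z, Z)))))))
  step 15: S(S(S(S(S(S(add(add(Z, mul(SZ, SSSZ)), add(Z, Z))))))))
  step 16: S(S(S(S(S(S(add(mul(SZ, SSSZ), add(Z, Z))))))))
  step 17: S(S(S(S(S(S(add(add(SSSZ, mul(Z, SSSZ)), add(Z, Z))))))))
  step 18: S(S(S(S(S(S(add(S(add(SSZ, mul(Z, SSSZ))), add(Z, Z))))))))
  step 19: S(S(S(S(S(S(S(add(add(SSZ, mul(Z, SSSZ)), add(Z, Z)))))))))
  step 20: S(S(S(S(S(S(S(add(S(add(SZ, mul(Z, SSSZ))), add(Z, Z)))))))))
  step 21: S(S(S(S(S(S(S(S(add(add(SZ, mul(Z, SSSZ)), add(Z, Z))))))))))
  step 22: S(S(S(S(S(S(S(S(add(S(add(Z, mul(Z, SSSZ))), add(Z, Z))))))))))
  step 23: S(S(S(S(S(S(S(S(S(add(add(Z, mul(Z, SSSZ)), add(Z, Z)))))))))))
  step 24: S(S(S(S(S(S(S(S(S(add(mul(Z, SSSZ), add(Z, Z)))))))))))
  step 25: S(S(S(S(S(S(S(S(S(add(Z, add(Z, Z)))))))))))
  step 26: S(S(S(S(S(S(S(S(S(add(Z, Z))))))))))

Answer: NO — after 26 steps the term is S(S(S(S(S(S(S(S(S(add(Z, Z)))))))))), not yet normal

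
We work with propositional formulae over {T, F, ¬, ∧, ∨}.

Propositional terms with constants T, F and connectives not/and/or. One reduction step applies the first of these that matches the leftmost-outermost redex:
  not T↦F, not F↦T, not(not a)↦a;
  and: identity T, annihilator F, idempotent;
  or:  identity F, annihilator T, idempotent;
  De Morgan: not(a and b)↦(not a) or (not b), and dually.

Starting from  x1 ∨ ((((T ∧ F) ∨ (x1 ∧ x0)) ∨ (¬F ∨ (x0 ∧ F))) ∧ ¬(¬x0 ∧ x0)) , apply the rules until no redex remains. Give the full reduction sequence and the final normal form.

  start: x1 ∨ ((((T ∧ F) ∨ (x1 ∧ x0)) ∨ (¬F ∨ (x0 ∧ F))) ∧ ¬(¬x0 ∧ x0))
  step 1: x1 ∨ (((F ∨ (x1 ∧ x0)) ∨ (¬F ∨ (x0 ∧ F))) ∧ ¬(¬x0 ∧ x0))
  step 2: x1 ∨ (((x1 ∧ x0) ∨ (¬F ∨ (x0 ∧ F))) ∧ ¬(¬x0 ∧ x0))
  step 3: x1 ∨ (((x1 ∧ x0) ∨ (T ∨ (x0 ∧ F))) ∧ ¬(¬x0 ∧ x0))
  step 4: x1 ∨ (((x1 ∧ x0) ∨ T) ∧ ¬(¬x0 ∧ x0))
  step 5: x1 ∨ (T ∧ ¬(¬x0 ∧ x0))
  step 6: x1 ∨ ¬(¬x0 ∧ x0)
  step 7: x1 ∨ (¬¬x0 ∨ ¬x0)
  step 8: x1 ∨ (x0 ∨ ¬x0)

Answer: normal form = x1 ∨ (x0 ∨ ¬x0)  (in 8 steps)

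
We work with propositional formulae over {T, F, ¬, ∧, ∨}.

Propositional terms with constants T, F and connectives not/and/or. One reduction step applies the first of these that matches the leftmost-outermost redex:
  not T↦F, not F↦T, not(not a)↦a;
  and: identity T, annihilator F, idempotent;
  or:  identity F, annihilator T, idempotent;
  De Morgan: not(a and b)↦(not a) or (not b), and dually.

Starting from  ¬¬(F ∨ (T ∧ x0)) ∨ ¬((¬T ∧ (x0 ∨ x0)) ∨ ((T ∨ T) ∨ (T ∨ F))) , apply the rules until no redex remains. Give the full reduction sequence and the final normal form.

  start: ¬¬(F ∨ (T ∧ x0)) ∨ ¬((¬T ∧ (x0 ∨ x0)) ∨ ((T ∨ T) ∨ (T ∨ F)))
  →1  (F ∨ (T ∧ x0)) ∨ ¬((¬T ∧ (x0 ∨ x0)) ∨ ((T ∨ T) ∨ (T ∨ F)))
  →2  (T ∧ x0) ∨ ¬((¬T ∧ (x0 ∨ x0)) ∨ ((T ∨ T) ∨ (T ∨ F)))
  →3  x0 ∨ ¬((¬T ∧ (x0 ∨ x0)) ∨ ((T ∨ T) ∨ (T ∨ F)))
  →4  x0 ∨ (¬(¬T ∧ (x0 ∨ x0)) ∧ ¬((T ∨ T) ∨ (T ∨ F)))
  →5  x0 ∨ ((¬¬T ∨ ¬(x0 ∨ x0)) ∧ ¬((T ∨ T) ∨ (T ∨ F)))
  →6  x0 ∨ ((T ∨ ¬(x0 ∨ x0)) ∧ ¬((T ∨ T) ∨ (T ∨ F)))
  →7  x0 ∨ (T ∧ ¬((T ∨ T) ∨ (T ∨ F)))
  →8  x0 ∨ ¬((T ∨ T) ∨ (T ∨ F))
  →9  x0 ∨ (¬(T ∨ T) ∧ ¬(T ∨ F))
  →10  x0 ∨ ((¬T ∧ ¬T) ∧ ¬(T ∨ F))
  →11  x0 ∨ (¬T ∧ ¬(T ∨ F))
  →12  x0 ∨ (F ∧ ¬(T ∨ F))
  →13  x0 ∨ F
  →14  x0

Answer: normal form = x0  (in 14 steps)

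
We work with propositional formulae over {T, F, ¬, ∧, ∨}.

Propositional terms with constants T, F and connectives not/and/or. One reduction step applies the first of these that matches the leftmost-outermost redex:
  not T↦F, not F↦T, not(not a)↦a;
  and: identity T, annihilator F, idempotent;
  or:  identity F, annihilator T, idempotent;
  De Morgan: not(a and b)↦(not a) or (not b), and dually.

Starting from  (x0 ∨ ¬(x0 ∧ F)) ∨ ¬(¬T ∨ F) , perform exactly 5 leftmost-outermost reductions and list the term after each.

  start: (x0 ∨ ¬(x0 ∧ F)) ∨ ¬(¬T ∨ F)
  →1  (x0 ∨ (¬x0 ∨ ¬F)) ∨ ¬(¬T ∨ F)
  →2  (x0 ∨ (¬x0 ∨ T)) ∨ ¬(¬T ∨ F)
  →3  (x0 ∨ T) ∨ ¬(¬T ∨ F)
  →4  T ∨ ¬(¬T ∨ F)
  →5  T

Answer: after 5 steps: T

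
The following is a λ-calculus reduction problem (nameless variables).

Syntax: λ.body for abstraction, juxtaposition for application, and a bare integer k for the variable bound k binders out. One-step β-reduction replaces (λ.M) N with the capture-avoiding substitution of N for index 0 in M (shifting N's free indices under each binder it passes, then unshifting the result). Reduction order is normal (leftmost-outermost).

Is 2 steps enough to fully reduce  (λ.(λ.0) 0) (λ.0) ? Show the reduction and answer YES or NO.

Answer: YES — reaches normal form λ.0 in 2 ≤ 2 steps

Reduction:
  start: (λ.(λ.0) 0) (λ.0)
  →1  (λ.0) (λ.0)
  →2  λ.0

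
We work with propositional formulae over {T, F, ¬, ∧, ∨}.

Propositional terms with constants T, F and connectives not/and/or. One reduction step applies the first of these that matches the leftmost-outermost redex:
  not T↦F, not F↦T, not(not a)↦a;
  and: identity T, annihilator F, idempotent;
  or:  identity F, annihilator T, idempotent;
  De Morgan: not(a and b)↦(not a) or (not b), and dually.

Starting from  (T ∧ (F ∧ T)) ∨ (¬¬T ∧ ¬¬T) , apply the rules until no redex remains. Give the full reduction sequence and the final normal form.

Answer: normal form = T  (in 5 steps)

Derivation:
  start: (T ∧ (F ∧ T)) ∨ (¬¬T ∧ ¬¬T)
  →1  (F ∧ T) ∨ (¬¬T ∧ ¬¬T)
  →2  F ∨ (¬¬T ∧ ¬¬T)
  →3  ¬¬T ∧ ¬¬T
  →4  ¬¬T
  →5  T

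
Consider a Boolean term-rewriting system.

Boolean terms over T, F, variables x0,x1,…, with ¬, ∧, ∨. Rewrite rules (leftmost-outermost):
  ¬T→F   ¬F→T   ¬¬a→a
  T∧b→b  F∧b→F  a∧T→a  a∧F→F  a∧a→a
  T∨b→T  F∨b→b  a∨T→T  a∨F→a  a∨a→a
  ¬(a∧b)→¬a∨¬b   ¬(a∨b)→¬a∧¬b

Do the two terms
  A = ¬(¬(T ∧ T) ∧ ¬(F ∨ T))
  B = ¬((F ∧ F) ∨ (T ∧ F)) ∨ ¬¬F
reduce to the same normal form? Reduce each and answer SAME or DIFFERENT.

Term A:
  start: ¬(¬(T ∧ T) ∧ ¬(F ∨ T))
  →1  ¬¬(T ∧ T) ∨ ¬¬(F ∨ T)
  →2  (T ∧ T) ∨ ¬¬(F ∨ T)
  →3  T ∨ ¬¬(F ∨ T)
  →4  T

Term B:
  start: ¬((F ∧ F) ∨ (T ∧ F)) ∨ ¬¬F
  →1  (¬(F ∧ F) ∧ ¬(T ∧ F)) ∨ ¬¬F
  →2  ((¬F ∨ ¬F) ∧ ¬(T ∧ F)) ∨ ¬¬F
  →3  (¬F ∧ ¬(T ∧ F)) ∨ ¬¬F
  →4  (T ∧ ¬(T ∧ F)) ∨ ¬¬F
  →5  ¬(T ∧ F) ∨ ¬¬F
  →6  (¬T ∨ ¬F) ∨ ¬¬F
  →7  (F ∨ ¬F) ∨ ¬¬F
  →8  ¬F ∨ ¬¬F
  →9  T ∨ ¬¬F
  →10  T

Answer: SAME — A ⇓ T, B ⇓ T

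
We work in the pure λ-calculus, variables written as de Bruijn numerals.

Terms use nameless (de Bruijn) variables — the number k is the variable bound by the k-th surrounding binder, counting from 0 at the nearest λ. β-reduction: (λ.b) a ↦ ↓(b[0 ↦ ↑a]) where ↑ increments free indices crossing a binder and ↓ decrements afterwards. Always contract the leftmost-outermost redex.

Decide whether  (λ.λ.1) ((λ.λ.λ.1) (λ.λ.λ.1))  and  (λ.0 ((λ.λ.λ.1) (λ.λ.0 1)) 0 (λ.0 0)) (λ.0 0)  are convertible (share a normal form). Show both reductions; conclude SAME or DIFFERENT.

Term A:
  start: (λ.λ.1) ((λ.λ.λ.1) (λ.λ.λ.1))
  [1] λ.(λ.λ.λ.1) (λ.λ.λ.1)
  [2] λ.λ.λ.1

Term B:
  start: (λ.0 ((λ.λ.λ.1) (λ.λ.0 1)) 0 (λ.0 0)) (λ.0 0)
  [1] (λ.0 0) ((λ.λ.λ.1) (λ.λ.0 1)) (λ.0 0) (λ.0 0)
  [2] (λ.λ.λ.1) (λ.λ.0 1) ((λ.λ.λ.1) (λ.λ.0 1)) (λ.0 0) (λ.0 0)
  [3] (λ.λ.1) ((λ.λ.λ.1) (λ.λ.0 1)) (λ.0 0) (λ.0 0)
  [4] (λ.(λ.λ.λ.1) (λ.λ.0 1)) (λ.0 0) (λ.0 0)
  [5] (λ.λ.λ.1) (λ.λ.0 1) (λ.0 0)
  [6] (λ.λ.1) (λ.0 0)
  [7] λ.λ.0 0

Answer: DIFFERENT — A ⇓ λ.λ.λ.1, B ⇓ λ.λ.0 0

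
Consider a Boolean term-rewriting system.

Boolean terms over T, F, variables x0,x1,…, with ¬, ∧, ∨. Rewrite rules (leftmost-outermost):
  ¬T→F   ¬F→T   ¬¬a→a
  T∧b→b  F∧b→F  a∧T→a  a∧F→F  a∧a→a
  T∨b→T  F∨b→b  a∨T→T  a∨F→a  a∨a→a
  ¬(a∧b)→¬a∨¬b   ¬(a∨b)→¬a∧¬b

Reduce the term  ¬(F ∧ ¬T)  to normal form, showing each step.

  start: ¬(F ∧ ¬T)
  step 1: ¬F ∨ ¬¬T
  step 2: T ∨ ¬¬T
  step 3: T

Answer: normal form = T  (in 3 steps)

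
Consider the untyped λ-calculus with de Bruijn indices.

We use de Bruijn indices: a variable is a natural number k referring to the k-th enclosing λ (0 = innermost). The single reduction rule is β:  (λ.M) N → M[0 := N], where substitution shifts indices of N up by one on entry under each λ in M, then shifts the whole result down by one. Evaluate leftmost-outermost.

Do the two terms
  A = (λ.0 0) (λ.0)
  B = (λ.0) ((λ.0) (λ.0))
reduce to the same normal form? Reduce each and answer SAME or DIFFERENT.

Answer: SAME — A ⇓ λ.0, B ⇓ λ.0

Reduction:
Term A:
  start: (λ.0 0) (λ.0)
  →1  (λ.0) (λ.0)
  →2  λ.0

Term B:
  start: (λ.0) ((λ.0) (λ.0))
  →1  (λ.0) (λ.0)
  →2  λ.0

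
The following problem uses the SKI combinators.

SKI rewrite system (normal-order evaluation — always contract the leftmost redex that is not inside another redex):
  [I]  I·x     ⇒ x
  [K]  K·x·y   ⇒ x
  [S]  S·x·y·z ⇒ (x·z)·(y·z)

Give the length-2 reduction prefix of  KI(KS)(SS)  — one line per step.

  start: KI(KS)(SS)
  →1  I(SS)
  →2  SS

Answer: after 2 steps: SS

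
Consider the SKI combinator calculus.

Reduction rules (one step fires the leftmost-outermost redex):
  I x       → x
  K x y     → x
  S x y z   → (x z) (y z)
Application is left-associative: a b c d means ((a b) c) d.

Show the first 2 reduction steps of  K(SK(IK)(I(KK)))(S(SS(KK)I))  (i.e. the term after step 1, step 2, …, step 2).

Answer: after 2 steps: K(I(KK))(IK(I(KK)))

Working:
  start: K(SK(IK)(I(KK)))(S(SS(KK)I))
  [1] SK(IK)(I(KK))
  [2] K(I(KK))(IK(I(KK)))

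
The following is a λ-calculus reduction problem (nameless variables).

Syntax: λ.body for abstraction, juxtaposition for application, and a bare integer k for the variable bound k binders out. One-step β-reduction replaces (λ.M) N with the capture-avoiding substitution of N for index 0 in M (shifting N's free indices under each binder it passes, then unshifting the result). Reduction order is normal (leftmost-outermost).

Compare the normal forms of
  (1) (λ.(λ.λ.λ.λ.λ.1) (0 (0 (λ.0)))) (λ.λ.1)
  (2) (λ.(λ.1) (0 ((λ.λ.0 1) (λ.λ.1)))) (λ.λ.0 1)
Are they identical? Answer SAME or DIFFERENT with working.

Term A:
  start: (λ.(λ.λ.λ.λ.λ.1) (0 (0 (λ.0)))) (λ.λ.1)
  step 1: (λ.λ.λ.λ.λ.1) ((λ.λ.1) ((λ.λ.1) (λ.0)))
  step 2: λ.λ.λ.λ.1

Term B:
  start: (λ.(λ.1) (0 ((λ.λ.0 1) (λ.λ.1)))) (λ.λ.0 1)
  step 1: (λ.λ.λ.0 1) ((λ.λ.0 1) ((λ.λ.0 1) (λ.λ.1)))
  step 2: λ.λ.0 1

Answer: DIFFERENT — A ⇓ λ.λ.λ.λ.1, B ⇓ λ.λ.0 1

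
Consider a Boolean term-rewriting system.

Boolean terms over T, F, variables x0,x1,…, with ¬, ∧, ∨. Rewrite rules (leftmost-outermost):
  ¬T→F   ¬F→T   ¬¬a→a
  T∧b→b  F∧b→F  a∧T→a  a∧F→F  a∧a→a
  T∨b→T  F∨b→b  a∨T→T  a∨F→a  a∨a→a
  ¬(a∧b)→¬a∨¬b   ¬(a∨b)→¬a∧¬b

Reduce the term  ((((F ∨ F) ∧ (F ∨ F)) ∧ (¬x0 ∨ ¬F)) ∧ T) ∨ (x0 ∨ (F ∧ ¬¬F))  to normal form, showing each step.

Answer: normal form = x0  (in 7 steps)

Reduction:
  start: ((((F ∨ F) ∧ (F ∨ F)) ∧ (¬x0 ∨ ¬F)) ∧ T) ∨ (x0 ∨ (F ∧ ¬¬F))
  step 1: (((F ∨ F) ∧ (F ∨ F)) ∧ (¬x0 ∨ ¬F)) ∨ (x0 ∨ (F ∧ ¬¬F))
  step 2: ((F ∨ F) ∧ (¬x0 ∨ ¬F)) ∨ (x0 ∨ (F ∧ ¬¬F))
  step 3: (F ∧ (¬x0 ∨ ¬F)) ∨ (x0 ∨ (F ∧ ¬¬F))
  step 4: F ∨ (x0 ∨ (F ∧ ¬¬F))
  step 5: x0 ∨ (F ∧ ¬¬F)
  step 6: x0 ∨ F
  step 7: x0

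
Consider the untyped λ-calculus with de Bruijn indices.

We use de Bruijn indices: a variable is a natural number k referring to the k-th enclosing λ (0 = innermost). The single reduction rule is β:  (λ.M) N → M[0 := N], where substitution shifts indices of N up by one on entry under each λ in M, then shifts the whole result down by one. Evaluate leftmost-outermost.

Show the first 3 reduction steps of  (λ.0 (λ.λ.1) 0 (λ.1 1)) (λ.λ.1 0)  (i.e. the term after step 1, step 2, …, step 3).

Answer: after 3 steps: (λ.λ.1) (λ.λ.1 0) (λ.(λ.λ.1 0) (λ.λ.1 0))

Derivation:
  start: (λ.0 (λ.λ.1) 0 (λ.1 1)) (λ.λ.1 0)
  →1  (λ.λ.1 0) (λ.λ.1) (λ.λ.1 0) (λ.(λ.λ.1 0) (λ.λ.1 0))
  →2  (λ.(λ.λ.1) 0) (λ.λ.1 0) (λ.(λ.λ.1 0) (λ.λ.1 0))
  →3  (λ.λ.1) (λ.λ.1 0) (λ.(λ.λ.1 0) (λ.λ.1 0))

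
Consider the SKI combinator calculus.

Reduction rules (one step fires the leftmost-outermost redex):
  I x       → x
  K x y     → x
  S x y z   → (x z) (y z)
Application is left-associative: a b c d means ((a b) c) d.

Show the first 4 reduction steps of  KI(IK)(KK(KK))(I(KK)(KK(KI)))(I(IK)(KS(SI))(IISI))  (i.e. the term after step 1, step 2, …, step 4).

Answer: after 4 steps: I(KK)(KK(KI))

Derivation:
  start: KI(IK)(KK(KK))(I(KK)(KK(KI)))(I(IK)(KS(SI))(IISI))
  →1  I(KK(KK))(I(KK)(KK(KI)))(I(IK)(KS(SI))(IISI))
  →2  KK(KK)(I(KK)(KK(KI)))(I(IK)(KS(SI))(IISI))
  →3  K(I(KK)(KK(KI)))(I(IK)(KS(SI))(IISI))
  →4  I(KK)(KK(KI))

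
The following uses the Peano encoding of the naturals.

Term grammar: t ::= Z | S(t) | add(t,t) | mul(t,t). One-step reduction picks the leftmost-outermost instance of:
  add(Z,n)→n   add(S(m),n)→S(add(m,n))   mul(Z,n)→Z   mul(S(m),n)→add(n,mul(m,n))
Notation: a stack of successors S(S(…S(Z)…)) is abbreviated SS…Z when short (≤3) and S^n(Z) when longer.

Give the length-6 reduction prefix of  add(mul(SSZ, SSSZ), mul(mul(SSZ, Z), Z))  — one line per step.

  start: add(mul(SSZ, SSSZ), mul(mul(SSZ, Z), Z))
  step 1: add(add(SSSZ, mul(SZ, SSSZ)), mul(mul(SSZ, Z), Z))
  step 2: add(S(add(SSZ, mul(SZ, SSSZ))), mul(mul(SSZ, Z), Z))
  step 3: S(add(add(SSZ, mul(SZ, SSSZ)), mul(mul(SSZ, Z), Z)))
  step 4: S(add(S(add(SZ, mul(SZ, SSSZ))), mul(mul(SSZ, Z), Z)))
  step 5: S(S(add(add(SZ, mul(SZ, SSSZ)), mul(mul(SSZ, Z), Z))))
  step 6: S(S(add(S(add(Z, mul(SZ, SSSZ))), mul(mul(SSZ, Z), Z))))

Answer: after 6 steps: S(S(add(S(add(Z, mul(SZ, SSSZ))), mul(mul(SSZ, Z), Z))))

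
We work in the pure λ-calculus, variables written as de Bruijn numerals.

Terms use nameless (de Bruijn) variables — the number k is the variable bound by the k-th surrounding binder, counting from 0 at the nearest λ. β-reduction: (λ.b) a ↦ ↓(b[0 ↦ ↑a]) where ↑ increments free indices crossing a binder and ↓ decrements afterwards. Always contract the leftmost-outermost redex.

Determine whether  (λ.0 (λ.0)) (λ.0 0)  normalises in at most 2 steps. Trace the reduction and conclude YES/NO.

Answer: NO — after 2 steps the term is (λ.0) (λ.0), not yet normal

Working:
  start: (λ.0 (λ.0)) (λ.0 0)
  step 1: (λ.0 0) (λ.0)
  step 2: (λ.0) (λ.0)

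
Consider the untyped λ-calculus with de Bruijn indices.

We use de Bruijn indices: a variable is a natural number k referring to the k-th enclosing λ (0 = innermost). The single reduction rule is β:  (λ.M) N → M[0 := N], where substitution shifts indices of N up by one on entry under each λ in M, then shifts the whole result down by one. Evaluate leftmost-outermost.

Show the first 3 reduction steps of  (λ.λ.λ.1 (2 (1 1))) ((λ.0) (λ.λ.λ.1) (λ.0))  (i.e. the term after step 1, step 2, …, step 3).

Answer: after 3 steps: λ.λ.1 ((λ.λ.1) (1 1))

Derivation:
  start: (λ.λ.λ.1 (2 (1 1))) ((λ.0) (λ.λ.λ.1) (λ.0))
  →1  λ.λ.1 ((λ.0) (λ.λ.λ.1) (λ.0) (1 1))
  →2  λ.λ.1 ((λ.λ.λ.1) (λ.0) (1 1))
  →3  λ.λ.1 ((λ.λ.1) (1 1))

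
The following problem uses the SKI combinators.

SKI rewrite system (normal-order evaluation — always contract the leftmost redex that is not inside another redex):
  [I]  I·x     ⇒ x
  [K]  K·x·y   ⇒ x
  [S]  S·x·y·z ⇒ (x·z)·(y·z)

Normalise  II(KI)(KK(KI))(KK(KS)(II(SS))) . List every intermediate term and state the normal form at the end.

  start: II(KI)(KK(KI))(KK(KS)(II(SS)))
  step 1: I(KI)(KK(KI))(KK(KS)(II(SS)))
  step 2: KI(KK(KI))(KK(KS)(II(SS)))
  step 3: I(KK(KS)(II(SS)))
  step 4: KK(KS)(II(SS))
  step 5: K(II(SS))
  step 6: K(I(SS))
  step 7: K(SS)

Answer: normal form = K(SS)  (in 7 steps)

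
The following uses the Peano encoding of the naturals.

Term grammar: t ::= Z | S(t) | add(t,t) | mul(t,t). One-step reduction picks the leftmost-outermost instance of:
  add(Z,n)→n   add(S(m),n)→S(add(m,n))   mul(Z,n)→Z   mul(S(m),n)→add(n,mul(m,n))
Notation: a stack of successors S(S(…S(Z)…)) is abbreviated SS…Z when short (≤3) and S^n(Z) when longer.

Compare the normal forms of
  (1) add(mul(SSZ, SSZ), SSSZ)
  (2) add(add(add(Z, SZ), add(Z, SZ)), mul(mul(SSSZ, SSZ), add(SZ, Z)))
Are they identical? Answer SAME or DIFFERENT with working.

Term A:
  start: add(mul(SSZ, SSZ), SSSZ)
  step 1: add(add(SSZ, mul(SZ, SSZ)), SSSZ)
  step 2: add(S(add(SZ, mul(SZ, SSZ))), SSSZ)
  step 3: S(add(add(SZ, mul(SZ, SSZ)), SSSZ))
  step 4: S(add(S(add(Z, mul(SZ, SSZ))), SSSZ))
  step 5: S(S(add(add(Z, mul(SZ, SSZ)), SSSZ)))
  step 6: S(S(add(mul(SZ, SSZ), SSSZ)))
  step 7: S(S(add(add(SSZ, mul(Z, SSZ)), SSSZ)))
  step 8: S(S(add(S(add(SZ, mul(Z, SSZ))), SSSZ)))
  step 9: S(S(S(add(add(SZ, mul(Z, SSZ)), SSSZ))))
  step 10: S(S(S(add(S(add(Z, mul(Z, SSZ))), SSSZ))))
  step 11: S(S(S(S(add(add(Z, mul(Z, SSZ)), SSSZ)))))
  step 12: S(S(S(S(add(mul(Z, SSZ), SSSZ)))))
  step 13: S(S(S(S(add(Z, SSSZ)))))
  step 14: S^7(Z)

Term B:
  start: add(add(add(Z, SZ), add(Z, SZ)), mul(mul(SSSZ, SSZ), add(SZ, Z)))
  step 1: add(add(SZ, add(Z, SZ)), mul(mul(SSSZ, SSZ), add(SZ, Z)))
  step 2: add(S(add(Z, add(Z, SZ))), mul(mul(SSSZ, SSZ), add(SZ, Z)))
  step 3: S(add(add(Z, add(Z, SZ)), mul(mul(SSSZ, SSZ), add(SZ, Z))))
  step 4: S(add(add(Z, SZ), mul(mul(SSSZ, SSZ), add(SZ, Z))))
  step 5: S(add(SZ, mul(mul(SSSZ, SSZ), add(SZ, Z))))
  step 6: S(S(add(Z, mul(mul(SSSZ, SSZ), add(SZ, Z)))))
  step 7: S(S(mul(mul(SSSZ, SSZ), add(SZ, Z))))
  step 8: S(S(mul(add(SSZ, mul(SSZ, SSZ)), add(SZ, Z))))
  step 9: S(S(mul(S(add(SZ, mul(SSZ, SSZ))), add(SZ, Z))))
  step 10: S(S(add(add(SZ, Z), mul(add(SZ, mul(SSZ, SSZ)), add(SZ, Z)))))
  step 11: S(S(add(S(add(Z, Z)), mul(add(SZ, mul(SSZ, SSZ)), add(SZ, Z)))))
  step 12: S(S(S(add(add(Z, Z), mul(add(SZ, mul(SSZ, SSZ)), add(SZ, Z))))))
  step 13: S(S(S(add(Z, mul(add(SZ, mul(SSZ, SSZ)), add(SZ, Z))))))
  step 14: S(S(S(mul(add(SZ, mul(SSZ, SSZ)), add(SZ, Z)))))
  step 15: S(S(S(mul(S(add(Z, mul(SSZ, SSZ))), add(SZ, Z)))))
  step 16: S(S(S(add(add(SZ, Z), mul(add(Z, mul(SSZ, SSZ)), add(SZ, Z))))))
  step 17: S(S(S(add(S(add(Z, Z)), mul(add(Z, mul(SSZ, SSZ)), add(SZ, Z))))))
  step 18: S(S(S(S(add(add(Z, Z), mul(add(Z, mul(SSZ, SSZ)), add(SZ, Z)))))))
  step 19: S(S(S(S(add(Z, mul(add(Z, mul(SSZ, SSZ)), add(SZ, Z)))))))
  step 20: S(S(S(S(mul(add(Z, mul(SSZ, SSZ)), add(SZ, Z))))))
  step 21: S(S(S(S(mul(mul(SSZ, SSZ), add(SZ, Z))))))
  step 22: S(S(S(S(mul(add(SSZ, mul(SZ, SSZ)), add(SZ, Z))))))
  step 23: S(S(S(S(mul(S(add(SZ, mul(SZ, SSZ))), add(SZ, Z))))))
  step 24: S(S(S(S(add(add(SZ, Z), mul(add(SZ, mul(SZ, SSZ)), add(SZ, Z)))))))
  step 25: S(S(S(S(add(S(add(Z, Z)), mul(add(SZ, mul(SZ, SSZ)), add(SZ, Z)))))))
  step 26: S(S(S(S(S(add(add(Z, Z), mul(add(SZ, mul(SZ, SSZ)), add(SZ, Z))))))))
  step 27: S(S(S(S(S(add(Z, mul(add(SZ, mul(SZ, SSZ)), add(SZ, Z))))))))
  step 28: S(S(S(S(S(mul(add(SZ, mul(SZ, SSZ)), add(SZ, Z)))))))
  step 29: S(S(S(S(S(mul(S(add(Z, mul(SZ, SSZ))), add(SZ, Z)))))))
  step 30: S(S(S(S(S(add(add(SZ, Z), mul(add(Z, mul(SZ, SSZ)), add(SZ, Z))))))))
  step 31: S(S(S(S(S(add(S(add(Z, Z)), mul(add(Z, mul(SZ, SSZ)), add(SZ, Z))))))))
  step 32: S(S(S(S(S(S(add(add(Z, Z), mul(add(Z, mul(SZ, SSZ)), add(SZ, Z)))))))))
  step 33: S(S(S(S(S(S(add(Z, mul(add(Z, mul(SZ, SSZ)), add(SZ, Z)))))))))
  step 34: S(S(S(S(S(S(mul(add(Z, mul(SZ, SSZ)), add(SZ, Z))))))))
  step 35: S(S(S(S(S(S(mul(mul(SZ, SSZ), add(SZ, Z))))))))
  step 36: S(S(S(S(S(S(mul(add(SSZ, mul(Z, SSZ)), add(SZ, Z))))))))
  step 37: S(S(S(S(S(S(mul(S(add(SZ, mul(Z, SSZ))), add(SZ, Z))))))))
  step 38: S(S(S(S(S(S(add(add(SZ, Z), mul(add(SZ, mul(Z, SSZ)), add(SZ, Z)))))))))
  step 39: S(S(S(S(S(S(add(S(add(Z, Z)), mul(add(SZ, mul(Z, SSZ)), add(SZ, Z)))))))))
  step 40: S(S(S(S(S(S(S(add(add(Z, Z), mul(add(SZ, mul(Z, SSZ)), add(SZ, Z))))))))))
  step 41: S(S(S(S(S(S(S(add(Z, mul(add(SZ, mul(Z, SSZ)), add(SZ, Z))))))))))
  step 42: S(S(S(S(S(S(S(mul(add(SZ, mul(Z, SSZ)), add(SZ, Z)))))))))
  step 43: S(S(S(S(S(S(S(mul(S(add(Z, mul(Z, SSZ))), add(SZ, Z)))))))))
  step 44: S(S(S(S(S(S(S(add(add(SZ, Z), mul(add(Z, mul(Z, SSZ)), add(SZ, Z))))))))))
  step 45: S(S(S(S(S(S(S(add(S(add(Z, Z)), mul(add(Z, mul(Z, SSZ)), add(SZ, Z))))))))))
  step 46: S(S(S(S(S(S(S(S(add(add(Z, Z), mul(add(Z, mul(Z, SSZ)), add(SZ, Z)))))))))))
  step 47: S(S(S(S(S(S(S(S(add(Z, mul(add(Z, mul(Z, SSZ)), add(SZ, Z)))))))))))
  step 48: S(S(S(S(S(S(S(S(mul(add(Z, mul(Z, SSZ)), add(SZ, Z))))))))))
  step 49: S(S(S(S(S(S(S(S(mul(mul(Z, SSZ), add(SZ, Z))))))))))
  step 50: S(S(S(S(S(S(S(S(mul(Z, add(SZ, Z))))))))))
  step 51: S^8(Z)

Answer: DIFFERENT — A ⇓ S^7(Z), B ⇓ S^8(Z)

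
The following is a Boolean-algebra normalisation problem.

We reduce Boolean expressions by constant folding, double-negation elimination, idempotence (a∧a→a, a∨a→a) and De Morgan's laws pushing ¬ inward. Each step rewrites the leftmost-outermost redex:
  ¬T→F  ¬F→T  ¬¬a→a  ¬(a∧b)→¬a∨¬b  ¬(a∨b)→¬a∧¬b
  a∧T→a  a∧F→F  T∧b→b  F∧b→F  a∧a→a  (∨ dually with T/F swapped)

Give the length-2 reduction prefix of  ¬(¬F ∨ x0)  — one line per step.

  start: ¬(¬F ∨ x0)
  [1] ¬¬F ∧ ¬x0
  [2] F ∧ ¬x0

Answer: after 2 steps: F ∧ ¬x0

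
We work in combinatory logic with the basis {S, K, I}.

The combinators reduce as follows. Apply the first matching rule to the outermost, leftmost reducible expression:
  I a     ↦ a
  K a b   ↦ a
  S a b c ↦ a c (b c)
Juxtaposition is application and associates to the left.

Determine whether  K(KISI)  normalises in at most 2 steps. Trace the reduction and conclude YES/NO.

  start: K(KISI)
  →1  K(II)
  →2  KI

Answer: YES — reaches normal form KI in 2 ≤ 2 steps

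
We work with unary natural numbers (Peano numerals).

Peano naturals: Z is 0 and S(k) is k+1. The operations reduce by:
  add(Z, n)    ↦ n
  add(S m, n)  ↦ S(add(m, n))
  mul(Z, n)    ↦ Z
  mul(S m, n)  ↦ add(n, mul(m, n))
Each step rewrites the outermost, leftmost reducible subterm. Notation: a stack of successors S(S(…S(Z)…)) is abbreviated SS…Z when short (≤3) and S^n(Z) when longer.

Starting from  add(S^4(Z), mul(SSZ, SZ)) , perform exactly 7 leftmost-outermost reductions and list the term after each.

Answer: after 7 steps: S(S(S(S(S(add(Z, mul(SZ, SZ)))))))

Derivation:
  start: add(S^4(Z), mul(SSZ, SZ))
  step 1: S(add(SSSZ, mul(SSZ, SZ)))
  step 2: S(S(add(SSZ, mul(SSZ, SZ))))
  step 3: S(S(S(add(SZ, mul(SSZ, SZ)))))
  step 4: S(S(S(S(add(Z, mul(SSZ, SZ))))))
  step 5: S(S(S(S(mul(SSZ, SZ)))))
  step 6: S(S(S(S(add(SZ, mul(SZ, SZ))))))
  step 7: S(S(S(S(S(add(Z, mul(SZ, SZ)))))))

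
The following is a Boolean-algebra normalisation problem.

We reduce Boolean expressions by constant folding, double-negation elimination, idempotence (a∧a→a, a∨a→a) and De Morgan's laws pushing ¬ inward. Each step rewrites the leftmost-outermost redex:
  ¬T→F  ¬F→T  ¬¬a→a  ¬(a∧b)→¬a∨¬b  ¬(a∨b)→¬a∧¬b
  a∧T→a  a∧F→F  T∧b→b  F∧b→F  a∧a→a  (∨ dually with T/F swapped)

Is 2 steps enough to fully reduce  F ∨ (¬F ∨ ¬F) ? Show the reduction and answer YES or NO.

  start: F ∨ (¬F ∨ ¬F)
  →1  ¬F ∨ ¬F
  →2  ¬F

Answer: NO — after 2 steps the term is ¬F, not yet normal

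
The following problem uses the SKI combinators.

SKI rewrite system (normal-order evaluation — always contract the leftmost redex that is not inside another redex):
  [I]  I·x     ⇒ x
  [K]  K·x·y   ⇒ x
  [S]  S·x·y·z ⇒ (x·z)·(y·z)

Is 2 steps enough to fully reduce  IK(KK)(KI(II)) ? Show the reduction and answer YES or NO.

Answer: YES — reaches normal form KK in 2 ≤ 2 steps

Derivation:
  start: IK(KK)(KI(II))
  step 1: K(KK)(KI(II))
  step 2: KK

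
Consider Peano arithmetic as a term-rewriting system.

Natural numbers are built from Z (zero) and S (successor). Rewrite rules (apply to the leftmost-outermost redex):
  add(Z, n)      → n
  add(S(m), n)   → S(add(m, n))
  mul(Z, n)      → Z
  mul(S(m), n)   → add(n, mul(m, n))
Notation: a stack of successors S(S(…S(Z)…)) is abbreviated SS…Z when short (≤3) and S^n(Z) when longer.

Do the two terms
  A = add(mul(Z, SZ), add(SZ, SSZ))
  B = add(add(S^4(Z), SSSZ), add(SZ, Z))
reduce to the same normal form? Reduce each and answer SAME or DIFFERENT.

Answer: DIFFERENT — A ⇓ SSSZ, B ⇓ S^8(Z)

Derivation:
Term A:
  start: add(mul(Z, SZ), add(SZ, SSZ))
  [1] add(Z, add(SZ, SSZ))
  [2] add(SZ, SSZ)
  [3] S(add(Z, SSZ))
  [4] SSSZ

Term B:
  start: add(add(S^4(Z), SSSZ), add(SZ, Z))
  [1] add(S(add(SSSZ, SSSZ)), add(SZ, Z))
  [2] S(add(add(SSSZ, SSSZ), add(SZ, Z)))
  [3] S(add(S(add(SSZ, SSSZ)), add(SZ, Z)))
  [4] S(S(add(add(SSZ, SSSZ), add(SZ, Z))))
  [5] S(S(add(S(add(SZ, SSSZ)), add(SZ, Z))))
  [6] S(S(S(add(add(SZ, SSSZ), add(SZ, Z)))))
  [7] S(S(S(add(S(add(Z, SSSZ)), add(SZ, Z)))))
  [8] S(S(S(S(add(add(Z, SSSZ), add(SZ, Z))))))
  [9] S(S(S(S(add(SSSZ, add(SZ, Z))))))
  [10] S(S(S(S(S(add(SSZ, add(SZ, Z)))))))
  [11] S(S(S(S(S(S(add(SZ, add(SZ, Z))))))))
  [12] S(S(S(S(S(S(S(add(Z, add(SZ, Z)))))))))
  [13] S(S(S(S(S(S(S(add(SZ, Z))))))))
  [14] S(S(S(S(S(S(S(S(add(Z, Z)))))))))
  [15] S^8(Z)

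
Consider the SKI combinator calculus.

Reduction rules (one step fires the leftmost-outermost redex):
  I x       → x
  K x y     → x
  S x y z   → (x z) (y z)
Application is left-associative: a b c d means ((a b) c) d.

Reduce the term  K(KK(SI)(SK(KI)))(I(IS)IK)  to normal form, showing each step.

Answer: normal form = K(SK(KI))  (in 2 steps)

Working:
  start: K(KK(SI)(SK(KI)))(I(IS)IK)
  step 1: KK(SI)(SK(KI))
  step 2: K(SK(KI))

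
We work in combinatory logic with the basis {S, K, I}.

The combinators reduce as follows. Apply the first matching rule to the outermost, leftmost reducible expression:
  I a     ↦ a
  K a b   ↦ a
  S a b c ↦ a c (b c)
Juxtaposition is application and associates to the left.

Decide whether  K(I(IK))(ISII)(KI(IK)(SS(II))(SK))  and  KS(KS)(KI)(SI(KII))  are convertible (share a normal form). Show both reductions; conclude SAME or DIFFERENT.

Answer: DIFFERENT — A ⇓ K(S(SK)(SK)), B ⇓ S(KI)(SII)

Derivation:
Term A:
  start: K(I(IK))(ISII)(KI(IK)(SS(II))(SK))
  [1] I(IK)(KI(IK)(SS(II))(SK))
  [2] IK(KI(IK)(SS(II))(SK))
  [3] K(KI(IK)(SS(II))(SK))
  [4] K(I(SS(II))(SK))
  [5] K(SS(II)(SK))
  [6] K(S(SK)(II(SK)))
  [7] K(S(SK)(I(SK)))
  [8] K(S(SK)(SK))

Term B:
  start: KS(KS)(KI)(SI(KII))
  [1] S(KI)(SI(KII))
  [2] S(KI)(SII)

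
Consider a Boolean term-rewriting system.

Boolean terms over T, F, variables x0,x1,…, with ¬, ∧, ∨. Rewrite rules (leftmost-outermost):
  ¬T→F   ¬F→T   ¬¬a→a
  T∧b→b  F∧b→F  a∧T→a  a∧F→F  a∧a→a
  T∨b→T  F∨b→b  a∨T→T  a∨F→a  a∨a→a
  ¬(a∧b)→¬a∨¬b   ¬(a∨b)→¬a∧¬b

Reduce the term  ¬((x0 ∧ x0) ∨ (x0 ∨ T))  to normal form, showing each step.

  start: ¬((x0 ∧ x0) ∨ (x0 ∨ T))
  [1] ¬(x0 ∧ x0) ∧ ¬(x0 ∨ T)
  [2] (¬x0 ∨ ¬x0) ∧ ¬(x0 ∨ T)
  [3] ¬x0 ∧ ¬(x0 ∨ T)
  [4] ¬x0 ∧ (¬x0 ∧ ¬T)
  [5] ¬x0 ∧ (¬x0 ∧ F)
  [6] ¬x0 ∧ F
  [7] F

Answer: normal form = F  (in 7 steps)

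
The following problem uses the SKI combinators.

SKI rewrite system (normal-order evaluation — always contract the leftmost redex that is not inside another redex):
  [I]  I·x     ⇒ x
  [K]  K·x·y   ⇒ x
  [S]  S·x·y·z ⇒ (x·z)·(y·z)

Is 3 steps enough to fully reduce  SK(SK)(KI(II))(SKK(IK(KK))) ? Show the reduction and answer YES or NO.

  start: SK(SK)(KI(II))(SKK(IK(KK)))
  step 1: K(KI(II))(SK(KI(II)))(SKK(IK(KK)))
  step 2: KI(II)(SKK(IK(KK)))
  step 3: I(SKK(IK(KK)))

Answer: NO — after 3 steps the term is I(SKK(IK(KK))), not yet normal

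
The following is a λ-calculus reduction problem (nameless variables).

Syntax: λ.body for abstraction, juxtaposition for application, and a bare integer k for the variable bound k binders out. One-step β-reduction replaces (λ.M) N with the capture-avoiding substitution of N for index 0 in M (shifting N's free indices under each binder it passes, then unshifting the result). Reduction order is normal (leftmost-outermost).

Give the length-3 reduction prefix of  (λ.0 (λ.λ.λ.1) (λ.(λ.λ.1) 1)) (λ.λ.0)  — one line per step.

  start: (λ.0 (λ.λ.λ.1) (λ.(λ.λ.1) 1)) (λ.λ.0)
  step 1: (λ.λ.0) (λ.λ.λ.1) (λ.(λ.λ.1) (λ.λ.0))
  step 2: (λ.0) (λ.(λ.λ.1) (λ.λ.0))
  step 3: λ.(λ.λ.1) (λ.λ.0)

Answer: after 3 steps: λ.(λ.λ.1) (λ.λ.0)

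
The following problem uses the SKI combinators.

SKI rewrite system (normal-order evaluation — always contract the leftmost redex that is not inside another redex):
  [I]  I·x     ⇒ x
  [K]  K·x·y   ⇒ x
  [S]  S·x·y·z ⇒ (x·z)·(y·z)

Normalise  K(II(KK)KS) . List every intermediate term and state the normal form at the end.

Answer: normal form = K(KS)  (in 3 steps)

Derivation:
  start: K(II(KK)KS)
  step 1: K(I(KK)KS)
  step 2: K(KKKS)
  step 3: K(KS)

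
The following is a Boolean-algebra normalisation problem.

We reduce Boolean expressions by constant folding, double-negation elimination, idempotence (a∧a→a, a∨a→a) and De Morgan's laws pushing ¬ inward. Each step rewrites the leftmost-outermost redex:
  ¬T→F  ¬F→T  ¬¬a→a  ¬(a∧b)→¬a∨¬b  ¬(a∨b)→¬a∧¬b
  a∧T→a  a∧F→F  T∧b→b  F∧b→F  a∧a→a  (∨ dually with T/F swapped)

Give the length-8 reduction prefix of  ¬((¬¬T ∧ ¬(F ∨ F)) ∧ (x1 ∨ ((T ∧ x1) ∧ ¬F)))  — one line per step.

Answer: after 8 steps: ¬(x1 ∨ ((T ∧ x1) ∧ ¬F))

Derivation:
  start: ¬((¬¬T ∧ ¬(F ∨ F)) ∧ (x1 ∨ ((T ∧ x1) ∧ ¬F)))
  step 1: ¬(¬¬T ∧ ¬(F ∨ F)) ∨ ¬(x1 ∨ ((T ∧ x1) ∧ ¬F))
  step 2: (¬¬¬T ∨ ¬¬(F ∨ F)) ∨ ¬(x1 ∨ ((T ∧ x1) ∧ ¬F))
  step 3: (¬T ∨ ¬¬(F ∨ F)) ∨ ¬(x1 ∨ ((T ∧ x1) ∧ ¬F))
  step 4: (F ∨ ¬¬(F ∨ F)) ∨ ¬(x1 ∨ ((T ∧ x1) ∧ ¬F))
  step 5: ¬¬(F ∨ F) ∨ ¬(x1 ∨ ((T ∧ x1) ∧ ¬F))
  step 6: (F ∨ F) ∨ ¬(x1 ∨ ((T ∧ x1) ∧ ¬F))
  step 7: F ∨ ¬(x1 ∨ ((T ∧ x1) ∧ ¬F))
  step 8: ¬(x1 ∨ ((T ∧ x1) ∧ ¬F))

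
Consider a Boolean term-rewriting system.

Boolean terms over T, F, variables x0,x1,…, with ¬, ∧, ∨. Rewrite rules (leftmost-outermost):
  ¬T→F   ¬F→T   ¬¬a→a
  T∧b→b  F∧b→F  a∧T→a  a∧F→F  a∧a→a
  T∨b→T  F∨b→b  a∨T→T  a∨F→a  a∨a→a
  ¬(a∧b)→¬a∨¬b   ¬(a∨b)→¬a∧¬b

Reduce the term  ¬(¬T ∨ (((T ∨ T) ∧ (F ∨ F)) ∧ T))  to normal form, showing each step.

  start: ¬(¬T ∨ (((T ∨ T) ∧ (F ∨ F)) ∧ T))
  [1] ¬¬T ∧ ¬(((T ∨ T) ∧ (F ∨ F)) ∧ T)
  [2] T ∧ ¬(((T ∨ T) ∧ (F ∨ F)) ∧ T)
  [3] ¬(((T ∨ T) ∧ (F ∨ F)) ∧ T)
  [4] ¬((T ∨ T) ∧ (F ∨ F)) ∨ ¬T
  [5] (¬(T ∨ T) ∨ ¬(F ∨ F)) ∨ ¬T
  [6] ((¬T ∧ ¬T) ∨ ¬(F ∨ F)) ∨ ¬T
  [7] (¬T ∨ ¬(F ∨ F)) ∨ ¬T
  [8] (F ∨ ¬(F ∨ F)) ∨ ¬T
  [9] ¬(F ∨ F) ∨ ¬T
  [10] (¬F ∧ ¬F) ∨ ¬T
  [11] ¬F ∨ ¬T
  [12] T ∨ ¬T
  [13] T

Answer: normal form = T  (in 13 steps)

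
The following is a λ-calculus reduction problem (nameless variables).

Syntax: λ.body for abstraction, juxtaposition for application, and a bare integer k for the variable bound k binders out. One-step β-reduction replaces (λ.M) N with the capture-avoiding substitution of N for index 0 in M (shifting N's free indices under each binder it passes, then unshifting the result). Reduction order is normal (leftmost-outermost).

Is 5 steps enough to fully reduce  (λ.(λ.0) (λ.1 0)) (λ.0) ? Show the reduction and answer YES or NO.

Answer: YES — reaches normal form λ.0 in 3 ≤ 5 steps

Working:
  start: (λ.(λ.0) (λ.1 0)) (λ.0)
  →1  (λ.0) (λ.(λ.0) 0)
  →2  λ.(λ.0) 0
  →3  λ.0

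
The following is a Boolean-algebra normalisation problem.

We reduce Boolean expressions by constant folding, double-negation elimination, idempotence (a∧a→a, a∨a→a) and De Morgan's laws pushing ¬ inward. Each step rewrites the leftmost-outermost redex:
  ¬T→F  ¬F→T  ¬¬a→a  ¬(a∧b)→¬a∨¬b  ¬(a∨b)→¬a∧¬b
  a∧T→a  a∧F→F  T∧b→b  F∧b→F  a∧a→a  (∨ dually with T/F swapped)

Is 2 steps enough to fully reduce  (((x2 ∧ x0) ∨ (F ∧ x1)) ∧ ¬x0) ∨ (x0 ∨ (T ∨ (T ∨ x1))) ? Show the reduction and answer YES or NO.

  start: (((x2 ∧ x0) ∨ (F ∧ x1)) ∧ ¬x0) ∨ (x0 ∨ (T ∨ (T ∨ x1)))
  step 1: (((x2 ∧ x0) ∨ F) ∧ ¬x0) ∨ (x0 ∨ (T ∨ (T ∨ x1)))
  step 2: ((x2 ∧ x0) ∧ ¬x0) ∨ (x0 ∨ (T ∨ (T ∨ x1)))

Answer: NO — after 2 steps the term is ((x2 ∧ x0) ∧ ¬x0) ∨ (x0 ∨ (T ∨ (T ∨ x1))), not yet normal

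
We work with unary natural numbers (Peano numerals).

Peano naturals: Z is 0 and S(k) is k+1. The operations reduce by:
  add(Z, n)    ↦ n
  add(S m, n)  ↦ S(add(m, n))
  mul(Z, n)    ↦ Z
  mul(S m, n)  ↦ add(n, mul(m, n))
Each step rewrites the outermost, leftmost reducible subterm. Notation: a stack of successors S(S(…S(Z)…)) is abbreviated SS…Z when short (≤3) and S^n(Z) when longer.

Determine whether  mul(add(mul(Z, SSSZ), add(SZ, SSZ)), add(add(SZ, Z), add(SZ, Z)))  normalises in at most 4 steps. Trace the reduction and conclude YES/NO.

  start: mul(add(mul(Z, SSSZ), add(SZ, SSZ)), add(add(SZ, Z), add(SZ, Z)))
  [1] mul(add(Z, add(SZ, SSZ)), add(add(SZ, Z), add(SZ, Z)))
  [2] mul(add(SZ, SSZ), add(add(SZ, Z), add(SZ, Z)))
  [3] mul(S(add(Z, SSZ)), add(add(SZ, Z), add(SZ, Z)))
  [4] add(add(add(SZ, Z), add(SZ, Z)), mul(add(Z, SSZ), add(add(SZ, Z), add(SZ, Z))))

Answer: NO — after 4 steps the term is add(add(add(SZ, Z), add(SZ, Z)), mul(add(Z, SSZ), add(add(SZ, Z), add(SZ, Z)))), not yet normal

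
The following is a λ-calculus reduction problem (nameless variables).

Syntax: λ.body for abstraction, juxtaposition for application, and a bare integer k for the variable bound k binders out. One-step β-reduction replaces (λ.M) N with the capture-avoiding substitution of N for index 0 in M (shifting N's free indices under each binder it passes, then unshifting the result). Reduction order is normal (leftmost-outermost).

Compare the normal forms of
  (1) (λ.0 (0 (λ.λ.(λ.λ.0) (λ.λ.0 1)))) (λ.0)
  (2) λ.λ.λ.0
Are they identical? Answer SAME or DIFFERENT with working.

Term A:
  start: (λ.0 (0 (λ.λ.(λ.λ.0) (λ.λ.0 1)))) (λ.0)
  →1  (λ.0) ((λ.0) (λ.λ.(λ.λ.0) (λ.λ.0 1)))
  →2  (λ.0) (λ.λ.(λ.λ.0) (λ.λ.0 1))
  →3  λ.λ.(λ.λ.0) (λ.λ.0 1)
  →4  λ.λ.λ.0

Term B:
  start: λ.λ.λ.0

Answer: SAME — A ⇓ λ.λ.λ.0, B ⇓ λ.λ.λ.0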